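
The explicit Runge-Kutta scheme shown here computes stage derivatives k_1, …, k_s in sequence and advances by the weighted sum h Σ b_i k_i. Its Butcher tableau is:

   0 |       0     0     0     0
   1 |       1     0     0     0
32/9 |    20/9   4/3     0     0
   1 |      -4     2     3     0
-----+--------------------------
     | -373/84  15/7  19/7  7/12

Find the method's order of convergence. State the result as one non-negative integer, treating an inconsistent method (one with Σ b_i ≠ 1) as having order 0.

1

b = (-373/84, 15/7, 19/7, 7/12)
c = (0, 1, 32/9, 1)
Ac = (0, 0, 4/3, 38/3)
Σ b_i: (-373/84)·1 + 15/7·1 + 19/7·1 + 7/12·1 = 1 ✓
b·c: 15/7·1 + 19/7·32/9 + 7/12·1 = 3119/252 ≠ 1/2 ⇒ order 1.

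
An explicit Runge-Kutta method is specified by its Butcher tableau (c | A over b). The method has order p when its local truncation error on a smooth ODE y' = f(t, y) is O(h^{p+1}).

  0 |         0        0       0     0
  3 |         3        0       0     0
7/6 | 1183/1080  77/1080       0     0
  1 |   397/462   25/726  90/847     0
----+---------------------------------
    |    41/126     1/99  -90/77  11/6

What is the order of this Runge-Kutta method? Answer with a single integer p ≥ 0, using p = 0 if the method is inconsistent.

4

b = (41/126, 1/99, -90/77, 11/6)
c = (0, 3, 7/6, 1)
Ac = (0, 0, 77/360, 5/22)
Σ b_i: 41/126·1 + 1/99·1 + (-90/77)·1 + 11/6·1 = 1 ✓
b·c: 1/99·3 + (-90/77)·7/6 + 11/6·1 = 1/2 ✓
b·c²: 1/99·9 + (-90/77)·49/36 + 11/6·1 = 1/3 ✓
b·Ac: (-90/77)·77/360 + 11/6·5/22 = 1/6 ✓
b·c³: 1/99·27 + (-90/77)·343/216 + 11/6·1 = 1/4 ✓
b·(c∘Ac): (-90/77)·539/2160 + 11/6·5/22 = 1/8 ✓
b·Ac²: (-90/77)·77/120 + 11/6·5/11 = 1/12 ✓
b·A²c: 11/6·1/44 = 1/24 ✓; 4 stages ⇒ order 4.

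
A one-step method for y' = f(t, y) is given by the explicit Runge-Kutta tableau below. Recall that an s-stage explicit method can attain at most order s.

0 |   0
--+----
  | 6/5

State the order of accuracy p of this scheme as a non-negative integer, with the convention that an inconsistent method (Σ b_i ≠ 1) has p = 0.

0

b = (6/5)
c = (0)
Σ b_i: 6/5·1 = 6/5 ≠ 1 ⇒ order 0.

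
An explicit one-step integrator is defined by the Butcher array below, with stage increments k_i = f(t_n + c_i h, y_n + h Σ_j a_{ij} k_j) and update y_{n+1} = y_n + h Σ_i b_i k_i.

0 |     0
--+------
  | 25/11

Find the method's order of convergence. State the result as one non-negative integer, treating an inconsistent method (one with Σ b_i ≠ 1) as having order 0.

0

b = (25/11)
c = (0)
Σ b_i: 25/11·1 = 25/11 ≠ 1 ⇒ order 0.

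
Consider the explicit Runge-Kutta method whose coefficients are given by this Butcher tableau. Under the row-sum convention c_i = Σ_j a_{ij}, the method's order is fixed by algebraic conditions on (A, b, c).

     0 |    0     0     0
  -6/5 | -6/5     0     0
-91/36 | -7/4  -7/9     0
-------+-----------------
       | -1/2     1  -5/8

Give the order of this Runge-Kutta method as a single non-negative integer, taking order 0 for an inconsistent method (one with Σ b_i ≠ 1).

0

b = (-1/2, 1, -5/8)
c = (0, -6/5, -91/36)
Ac = (0, 0, 14/15)
Σ b_i: (-1/2)·1 + 1·1 + (-5/8)·1 = -1/8 ≠ 1 ⇒ order 0.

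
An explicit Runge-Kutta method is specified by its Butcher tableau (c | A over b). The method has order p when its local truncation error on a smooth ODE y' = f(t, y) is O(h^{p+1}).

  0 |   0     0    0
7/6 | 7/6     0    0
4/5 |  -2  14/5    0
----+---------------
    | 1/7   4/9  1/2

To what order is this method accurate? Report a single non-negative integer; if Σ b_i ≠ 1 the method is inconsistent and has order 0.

b = (1/7, 4/9, 1/2)
c = (0, 7/6, 4/5)
Ac = (0, 0, 49/15)
Σ b_i: 1/7·1 + 4/9·1 + 1/2·1 = 137/126 ≠ 1 ⇒ order 0.

0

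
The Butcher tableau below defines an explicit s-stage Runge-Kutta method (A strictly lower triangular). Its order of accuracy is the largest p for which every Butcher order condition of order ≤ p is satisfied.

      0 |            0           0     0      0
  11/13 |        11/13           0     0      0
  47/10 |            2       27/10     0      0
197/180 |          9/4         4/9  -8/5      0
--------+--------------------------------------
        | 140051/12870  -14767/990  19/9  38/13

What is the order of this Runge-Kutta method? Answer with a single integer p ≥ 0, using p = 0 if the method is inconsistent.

b = (140051/12870, -14767/990, 19/9, 38/13)
c = (0, 11/13, 47/10, 197/180)
Ac = (0, 0, 297/130, -20896/2925)
Σ b_i: 140051/12870·1 + (-14767/990)·1 + 19/9·1 + 38/13·1 = 1 ✓
b·c: (-14767/990)·11/13 + 19/9·47/10 + 38/13·197/180 = 1/2 ✓
b·c²: (-14767/990)·121/169 + 19/9·2209/100 + 38/13·38809/32400 = 21604589/547560 ≠ 1/3 ⇒ order 2.
b·Ac: 19/9·297/130 + 38/13·(-20896/2925) = -1221301/76050 ≠ 1/6

2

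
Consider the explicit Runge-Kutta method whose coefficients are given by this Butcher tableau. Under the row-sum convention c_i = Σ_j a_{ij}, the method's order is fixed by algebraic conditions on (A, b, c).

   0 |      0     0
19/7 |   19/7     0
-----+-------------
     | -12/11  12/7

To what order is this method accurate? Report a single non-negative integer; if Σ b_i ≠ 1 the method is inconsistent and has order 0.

0

b = (-12/11, 12/7)
c = (0, 19/7)
Σ b_i: (-12/11)·1 + 12/7·1 = 48/77 ≠ 1 ⇒ order 0.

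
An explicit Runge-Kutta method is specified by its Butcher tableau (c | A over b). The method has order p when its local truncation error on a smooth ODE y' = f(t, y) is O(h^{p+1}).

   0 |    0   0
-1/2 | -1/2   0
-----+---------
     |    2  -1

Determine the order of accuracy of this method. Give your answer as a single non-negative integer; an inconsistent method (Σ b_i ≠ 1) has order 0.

b = (2, -1)
c = (0, -1/2)
Σ b_i: 2·1 + (-1)·1 = 1 ✓
b·c: (-1)·(-1/2) = 1/2 ✓; 2 stages ⇒ order 2.

2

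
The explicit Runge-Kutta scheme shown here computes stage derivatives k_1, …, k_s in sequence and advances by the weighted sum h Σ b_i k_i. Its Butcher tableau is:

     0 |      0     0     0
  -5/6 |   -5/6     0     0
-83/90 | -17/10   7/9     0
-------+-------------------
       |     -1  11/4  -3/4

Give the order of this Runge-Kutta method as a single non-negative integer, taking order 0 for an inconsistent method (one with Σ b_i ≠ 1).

1

b = (-1, 11/4, -3/4)
c = (0, -5/6, -83/90)
Ac = (0, 0, -35/54)
Σ b_i: (-1)·1 + 11/4·1 + (-3/4)·1 = 1 ✓
b·c: 11/4·(-5/6) + (-3/4)·(-83/90) = -8/5 ≠ 1/2 ⇒ order 1.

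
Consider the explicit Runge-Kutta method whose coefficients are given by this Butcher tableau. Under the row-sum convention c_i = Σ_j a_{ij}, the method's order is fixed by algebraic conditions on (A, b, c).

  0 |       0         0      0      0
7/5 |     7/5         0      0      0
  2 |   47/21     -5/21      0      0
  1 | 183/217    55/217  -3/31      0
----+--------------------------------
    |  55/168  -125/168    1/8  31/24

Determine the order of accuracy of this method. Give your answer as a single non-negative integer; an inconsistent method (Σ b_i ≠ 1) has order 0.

4

b = (55/168, -125/168, 1/8, 31/24)
c = (0, 7/5, 2, 1)
Ac = (0, 0, -1/3, 5/31)
Σ b_i: 55/168·1 + (-125/168)·1 + 1/8·1 + 31/24·1 = 1 ✓
b·c: (-125/168)·7/5 + 1/8·2 + 31/24·1 = 1/2 ✓
b·c²: (-125/168)·49/25 + 1/8·4 + 31/24·1 = 1/3 ✓
b·Ac: 1/8·(-1/3) + 31/24·5/31 = 1/6 ✓
b·c³: (-125/168)·343/125 + 1/8·8 + 31/24·1 = 1/4 ✓
b·(c∘Ac): 1/8·(-2/3) + 31/24·5/31 = 1/8 ✓
b·Ac²: 1/8·(-7/15) + 31/24·17/155 = 1/12 ✓
b·A²c: 31/24·1/31 = 1/24 ✓; 4 stages ⇒ order 4.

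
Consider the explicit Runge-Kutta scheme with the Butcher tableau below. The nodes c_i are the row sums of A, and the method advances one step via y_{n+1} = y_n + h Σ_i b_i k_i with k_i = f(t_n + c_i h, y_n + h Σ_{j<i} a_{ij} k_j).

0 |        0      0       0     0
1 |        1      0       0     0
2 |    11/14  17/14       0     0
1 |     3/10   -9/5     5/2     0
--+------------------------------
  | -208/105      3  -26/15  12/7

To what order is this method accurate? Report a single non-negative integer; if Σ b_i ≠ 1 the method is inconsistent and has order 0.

1

b = (-208/105, 3, -26/15, 12/7)
c = (0, 1, 2, 1)
Ac = (0, 0, 17/14, 16/5)
Σ b_i: (-208/105)·1 + 3·1 + (-26/15)·1 + 12/7·1 = 1 ✓
b·c: 3·1 + (-26/15)·2 + 12/7·1 = 131/105 ≠ 1/2 ⇒ order 1.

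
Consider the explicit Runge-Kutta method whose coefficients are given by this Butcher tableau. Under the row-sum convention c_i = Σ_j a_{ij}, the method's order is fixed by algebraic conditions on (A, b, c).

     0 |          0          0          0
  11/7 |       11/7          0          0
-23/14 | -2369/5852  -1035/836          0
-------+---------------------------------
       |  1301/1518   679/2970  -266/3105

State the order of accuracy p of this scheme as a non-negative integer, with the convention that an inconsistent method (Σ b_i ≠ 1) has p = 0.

3

b = (1301/1518, 679/2970, -266/3105)
c = (0, 11/7, -23/14)
Ac = (0, 0, -1035/532)
Σ b_i: 1301/1518·1 + 679/2970·1 + (-266/3105)·1 = 1 ✓
b·c: 679/2970·11/7 + (-266/3105)·(-23/14) = 1/2 ✓
b·c²: 679/2970·121/49 + (-266/3105)·529/196 = 1/3 ✓
b·Ac: (-266/3105)·(-1035/532) = 1/6 ✓; 3 stages ⇒ order 3.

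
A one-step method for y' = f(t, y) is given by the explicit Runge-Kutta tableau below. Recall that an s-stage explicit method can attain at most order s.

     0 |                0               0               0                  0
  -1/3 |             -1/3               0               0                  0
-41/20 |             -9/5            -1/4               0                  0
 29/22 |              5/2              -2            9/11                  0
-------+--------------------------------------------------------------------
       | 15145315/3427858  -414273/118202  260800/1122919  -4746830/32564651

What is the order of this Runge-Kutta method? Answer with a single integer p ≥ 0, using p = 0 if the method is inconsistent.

b = (15145315/3427858, -414273/118202, 260800/1122919, -4746830/32564651)
c = (0, -1/3, -41/20, 29/22)
Ac = (0, 0, 1/12, -667/660)
Σ b_i: 15145315/3427858·1 + (-414273/118202)·1 + 260800/1122919·1 + (-4746830/32564651)·1 = 1 ✓
b·c: (-414273/118202)·(-1/3) + 260800/1122919·(-41/20) + (-4746830/32564651)·29/22 = 1/2 ✓
b·c²: (-414273/118202)·1/9 + 260800/1122919·1681/400 + (-4746830/32564651)·841/484 = 1/3 ✓
b·Ac: 260800/1122919·1/12 + (-4746830/32564651)·(-667/660) = 1/6 ✓
b·c³: (-414273/118202)·(-1/27) + 260800/1122919·(-68921/8000) + (-4746830/32564651)·24389/10648 = -258022747/117019980 ≠ 1/4 ⇒ order 3.
b·(c∘Ac): 260800/1122919·(-41/240) + (-4746830/32564651)·(-19343/14520) = 109579/709212 ≠ 1/8
b·Ac²: 260800/1122919·(-1/36) + (-4746830/32564651)·127361/39600 = -5571641233/11723274360 ≠ 1/12
b·A²c: (-4746830/32564651)·3/44 = -647295/65129302 ≠ 1/24

3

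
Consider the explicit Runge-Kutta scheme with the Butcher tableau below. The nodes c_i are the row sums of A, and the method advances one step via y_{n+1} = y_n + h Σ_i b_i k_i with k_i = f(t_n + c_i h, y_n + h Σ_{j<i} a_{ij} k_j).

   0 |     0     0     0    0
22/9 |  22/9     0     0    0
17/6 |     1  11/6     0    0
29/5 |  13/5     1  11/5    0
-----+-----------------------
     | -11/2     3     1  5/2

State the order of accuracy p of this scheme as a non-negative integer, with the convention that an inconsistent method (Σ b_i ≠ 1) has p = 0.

1

b = (-11/2, 3, 1, 5/2)
c = (0, 22/9, 17/6, 29/5)
Ac = (0, 0, 121/27, 781/90)
Σ b_i: (-11/2)·1 + 3·1 + 1·1 + 5/2·1 = 1 ✓
b·c: 3·22/9 + 1·17/6 + 5/2·29/5 = 74/3 ≠ 1/2 ⇒ order 1.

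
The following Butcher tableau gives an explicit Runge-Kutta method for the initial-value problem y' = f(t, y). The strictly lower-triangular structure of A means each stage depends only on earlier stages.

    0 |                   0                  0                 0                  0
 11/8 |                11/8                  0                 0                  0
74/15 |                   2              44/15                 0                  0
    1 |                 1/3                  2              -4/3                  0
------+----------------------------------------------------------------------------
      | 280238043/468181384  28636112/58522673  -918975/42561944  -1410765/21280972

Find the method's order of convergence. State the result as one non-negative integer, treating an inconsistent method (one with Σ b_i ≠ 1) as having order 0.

b = (280238043/468181384, 28636112/58522673, -918975/42561944, -1410765/21280972)
c = (0, 11/8, 74/15, 1)
Ac = (0, 0, 121/30, -689/180)
Σ b_i: 280238043/468181384·1 + 28636112/58522673·1 + (-918975/42561944)·1 + (-1410765/21280972)·1 = 1 ✓
b·c: 28636112/58522673·11/8 + (-918975/42561944)·74/15 + (-1410765/21280972)·1 = 1/2 ✓
b·c²: 28636112/58522673·121/64 + (-918975/42561944)·5476/225 + (-1410765/21280972)·1 = 1/3 ✓
b·Ac: (-918975/42561944)·121/30 + (-1410765/21280972)·(-689/180) = 1/6 ✓
b·c³: 28636112/58522673·1331/512 + (-918975/42561944)·405224/3375 + (-1410765/21280972)·1 = -10623487223/7661149920 ≠ 1/4 ⇒ order 3.
b·(c∘Ac): (-918975/42561944)·4477/225 + (-1410765/21280972)·(-689/180) = -14970741/85123888 ≠ 1/8
b·Ac²: (-918975/42561944)·1331/240 + (-1410765/21280972)·(-619253/21600) = 6821487091/3830574960 ≠ 1/12
b·A²c: (-1410765/21280972)·(-242/45) = 11380171/31921458 ≠ 1/24

3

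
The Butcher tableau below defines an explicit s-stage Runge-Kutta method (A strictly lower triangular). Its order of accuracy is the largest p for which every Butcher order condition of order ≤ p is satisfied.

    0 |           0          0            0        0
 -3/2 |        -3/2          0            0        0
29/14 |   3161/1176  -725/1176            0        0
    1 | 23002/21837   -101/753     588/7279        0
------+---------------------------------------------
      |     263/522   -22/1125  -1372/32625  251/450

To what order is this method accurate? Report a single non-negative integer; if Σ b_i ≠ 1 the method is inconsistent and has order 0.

b = (263/522, -22/1125, -1372/32625, 251/450)
c = (0, -3/2, 29/14, 1)
Ac = (0, 0, 725/784, 185/502)
Σ b_i: 263/522·1 + (-22/1125)·1 + (-1372/32625)·1 + 251/450·1 = 1 ✓
b·c: (-22/1125)·(-3/2) + (-1372/32625)·29/14 + 251/450·1 = 1/2 ✓
b·c²: (-22/1125)·9/4 + (-1372/32625)·841/196 + 251/450·1 = 1/3 ✓
b·Ac: (-1372/32625)·725/784 + 251/450·185/502 = 1/6 ✓
b·c³: (-22/1125)·(-27/8) + (-1372/32625)·24389/2744 + 251/450·1 = 1/4 ✓
b·(c∘Ac): (-1372/32625)·21025/10976 + 251/450·185/502 = 1/8 ✓
b·Ac²: (-1372/32625)·(-2175/1568) + 251/450·45/1004 = 1/12 ✓
b·A²c: 251/450·75/1004 = 1/24 ✓; 4 stages ⇒ order 4.

4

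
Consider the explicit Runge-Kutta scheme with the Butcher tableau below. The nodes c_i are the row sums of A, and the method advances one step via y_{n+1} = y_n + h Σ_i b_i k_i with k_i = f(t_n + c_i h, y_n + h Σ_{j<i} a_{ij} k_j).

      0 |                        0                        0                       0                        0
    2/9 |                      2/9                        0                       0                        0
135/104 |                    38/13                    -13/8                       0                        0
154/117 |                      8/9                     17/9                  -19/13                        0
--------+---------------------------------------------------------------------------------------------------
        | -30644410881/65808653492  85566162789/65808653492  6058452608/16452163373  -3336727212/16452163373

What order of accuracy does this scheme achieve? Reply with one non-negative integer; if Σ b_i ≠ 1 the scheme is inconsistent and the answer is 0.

3

b = (-30644410881/65808653492, 85566162789/65808653492, 6058452608/16452163373, -3336727212/16452163373)
c = (0, 2/9, 135/104, 154/117)
Ac = (0, 0, -13/36, -161797/109512)
Σ b_i: (-30644410881/65808653492)·1 + 85566162789/65808653492·1 + 6058452608/16452163373·1 + (-3336727212/16452163373)·1 = 1 ✓
b·c: 85566162789/65808653492·2/9 + 6058452608/16452163373·135/104 + (-3336727212/16452163373)·154/117 = 1/2 ✓
b·c²: 85566162789/65808653492·4/81 + 6058452608/16452163373·18225/10816 + (-3336727212/16452163373)·23716/13689 = 1/3 ✓
b·Ac: 6058452608/16452163373·(-13/36) + (-3336727212/16452163373)·(-161797/109512) = 1/6 ✓
b·c³: 85566162789/65808653492·8/729 + 6058452608/16452163373·2460375/1124864 + (-3336727212/16452163373)·3652264/1601613 = 24754882584427/69296512127076 ≠ 1/4 ⇒ order 3.
b·(c∘Ac): 6058452608/16452163373·(-15/32) + (-3336727212/16452163373)·(-12458369/6406452) = 3842290927487/17324128031769 ≠ 1/8
b·Ac²: 6058452608/16452163373·(-13/162) + (-3336727212/16452163373)·(-242873131/102503232) = 41670346886339/92395349502768 ≠ 1/12
b·A²c: (-3336727212/16452163373)·19/36 = -1761050473/16452163373 ≠ 1/24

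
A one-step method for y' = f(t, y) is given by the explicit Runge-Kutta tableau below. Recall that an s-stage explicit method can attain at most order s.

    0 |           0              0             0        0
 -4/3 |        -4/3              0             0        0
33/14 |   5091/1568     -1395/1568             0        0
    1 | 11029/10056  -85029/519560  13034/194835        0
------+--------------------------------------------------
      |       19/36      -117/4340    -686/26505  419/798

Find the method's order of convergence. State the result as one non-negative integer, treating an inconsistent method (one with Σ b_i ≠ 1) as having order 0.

4

b = (19/36, -117/4340, -686/26505, 419/798)
c = (0, -4/3, 33/14, 1)
Ac = (0, 0, 465/392, 315/838)
Σ b_i: 19/36·1 + (-117/4340)·1 + (-686/26505)·1 + 419/798·1 = 1 ✓
b·c: (-117/4340)·(-4/3) + (-686/26505)·33/14 + 419/798·1 = 1/2 ✓
b·c²: (-117/4340)·16/9 + (-686/26505)·1089/196 + 419/798·1 = 1/3 ✓
b·Ac: (-686/26505)·465/392 + 419/798·315/838 = 1/6 ✓
b·c³: (-117/4340)·(-64/27) + (-686/26505)·35937/2744 + 419/798·1 = 1/4 ✓
b·(c∘Ac): (-686/26505)·15345/5488 + 419/798·315/838 = 1/8 ✓
b·Ac²: (-686/26505)·(-155/98) + 419/798·203/2514 = 1/12 ✓
b·A²c: 419/798·133/1676 = 1/24 ✓; 4 stages ⇒ order 4.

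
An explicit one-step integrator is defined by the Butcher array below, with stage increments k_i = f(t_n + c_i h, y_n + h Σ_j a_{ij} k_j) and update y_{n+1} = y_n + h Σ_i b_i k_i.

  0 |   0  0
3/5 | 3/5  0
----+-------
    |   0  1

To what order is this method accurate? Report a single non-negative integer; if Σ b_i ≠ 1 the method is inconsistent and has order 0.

1

b = (0, 1)
c = (0, 3/5)
Σ b_i: 1·1 = 1 ✓
b·c: 1·3/5 = 3/5 ≠ 1/2 ⇒ order 1.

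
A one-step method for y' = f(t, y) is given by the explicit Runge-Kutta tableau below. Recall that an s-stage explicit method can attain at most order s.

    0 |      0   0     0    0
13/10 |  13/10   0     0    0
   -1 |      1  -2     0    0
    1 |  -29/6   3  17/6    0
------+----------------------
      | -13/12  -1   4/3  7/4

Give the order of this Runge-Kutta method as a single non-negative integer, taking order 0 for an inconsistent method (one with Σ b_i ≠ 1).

1

b = (-13/12, -1, 4/3, 7/4)
c = (0, 13/10, -1, 1)
Ac = (0, 0, -13/5, 16/15)
Σ b_i: (-13/12)·1 + (-1)·1 + 4/3·1 + 7/4·1 = 1 ✓
b·c: (-1)·13/10 + 4/3·(-1) + 7/4·1 = -53/60 ≠ 1/2 ⇒ order 1.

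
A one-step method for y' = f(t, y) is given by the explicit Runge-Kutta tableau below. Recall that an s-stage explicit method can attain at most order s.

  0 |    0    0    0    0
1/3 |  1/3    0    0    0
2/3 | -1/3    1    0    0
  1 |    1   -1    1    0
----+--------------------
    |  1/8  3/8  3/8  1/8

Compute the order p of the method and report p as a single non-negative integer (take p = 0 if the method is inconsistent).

4

b = (1/8, 3/8, 3/8, 1/8)
c = (0, 1/3, 2/3, 1)
Ac = (0, 0, 1/3, 1/3)
Σ b_i: 1/8·1 + 3/8·1 + 3/8·1 + 1/8·1 = 1 ✓
b·c: 3/8·1/3 + 3/8·2/3 + 1/8·1 = 1/2 ✓
b·c²: 3/8·1/9 + 3/8·4/9 + 1/8·1 = 1/3 ✓
b·Ac: 3/8·1/3 + 1/8·1/3 = 1/6 ✓
b·c³: 3/8·1/27 + 3/8·8/27 + 1/8·1 = 1/4 ✓
b·(c∘Ac): 3/8·2/9 + 1/8·1/3 = 1/8 ✓
b·Ac²: 3/8·1/9 + 1/8·1/3 = 1/12 ✓
b·A²c: 1/8·1/3 = 1/24 ✓; 4 stages ⇒ order 4.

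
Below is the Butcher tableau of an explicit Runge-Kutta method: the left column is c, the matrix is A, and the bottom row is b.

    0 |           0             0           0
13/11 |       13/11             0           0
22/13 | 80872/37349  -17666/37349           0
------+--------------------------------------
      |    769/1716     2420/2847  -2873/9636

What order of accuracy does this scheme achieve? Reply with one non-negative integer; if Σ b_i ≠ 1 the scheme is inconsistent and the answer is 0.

3

b = (769/1716, 2420/2847, -2873/9636)
c = (0, 13/11, 22/13)
Ac = (0, 0, -1606/2873)
Σ b_i: 769/1716·1 + 2420/2847·1 + (-2873/9636)·1 = 1 ✓
b·c: 2420/2847·13/11 + (-2873/9636)·22/13 = 1/2 ✓
b·c²: 2420/2847·169/121 + (-2873/9636)·484/169 = 1/3 ✓
b·Ac: (-2873/9636)·(-1606/2873) = 1/6 ✓; 3 stages ⇒ order 3.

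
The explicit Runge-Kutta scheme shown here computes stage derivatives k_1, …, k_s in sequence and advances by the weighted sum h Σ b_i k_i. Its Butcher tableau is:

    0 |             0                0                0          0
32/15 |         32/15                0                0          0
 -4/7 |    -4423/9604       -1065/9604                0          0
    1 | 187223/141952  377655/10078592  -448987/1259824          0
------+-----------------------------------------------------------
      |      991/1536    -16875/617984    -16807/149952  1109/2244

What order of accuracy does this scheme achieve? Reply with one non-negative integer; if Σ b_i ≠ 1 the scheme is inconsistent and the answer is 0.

4

b = (991/1536, -16875/617984, -16807/149952, 1109/2244)
c = (0, 32/15, -4/7, 1)
Ac = (0, 0, -568/2401, 629/2218)
Σ b_i: 991/1536·1 + (-16875/617984)·1 + (-16807/149952)·1 + 1109/2244·1 = 1 ✓
b·c: (-16875/617984)·32/15 + (-16807/149952)·(-4/7) + 1109/2244·1 = 1/2 ✓
b·c²: (-16875/617984)·1024/225 + (-16807/149952)·16/49 + 1109/2244·1 = 1/3 ✓
b·Ac: (-16807/149952)·(-568/2401) + 1109/2244·629/2218 = 1/6 ✓
b·c³: (-16875/617984)·32768/3375 + (-16807/149952)·(-64/343) + 1109/2244·1 = 1/4 ✓
b·(c∘Ac): (-16807/149952)·2272/16807 + 1109/2244·629/2218 = 1/8 ✓
b·Ac²: (-16807/149952)·(-18176/36015) + 1109/2244·901/16635 = 1/12 ✓
b·A²c: 1109/2244·187/2218 = 1/24 ✓; 4 stages ⇒ order 4.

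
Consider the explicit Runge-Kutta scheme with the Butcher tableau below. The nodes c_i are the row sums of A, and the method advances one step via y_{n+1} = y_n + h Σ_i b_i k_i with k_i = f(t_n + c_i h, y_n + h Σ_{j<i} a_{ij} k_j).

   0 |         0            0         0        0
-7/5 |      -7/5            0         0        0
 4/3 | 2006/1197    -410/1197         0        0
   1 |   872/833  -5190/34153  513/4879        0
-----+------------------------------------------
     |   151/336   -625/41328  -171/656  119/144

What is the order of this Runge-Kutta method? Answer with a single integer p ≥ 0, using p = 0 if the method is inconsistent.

b = (151/336, -625/41328, -171/656, 119/144)
c = (0, -7/5, 4/3, 1)
Ac = (0, 0, 82/171, 6/17)
Σ b_i: 151/336·1 + (-625/41328)·1 + (-171/656)·1 + 119/144·1 = 1 ✓
b·c: (-625/41328)·(-7/5) + (-171/656)·4/3 + 119/144·1 = 1/2 ✓
b·c²: (-625/41328)·49/25 + (-171/656)·16/9 + 119/144·1 = 1/3 ✓
b·Ac: (-171/656)·82/171 + 119/144·6/17 = 1/6 ✓
b·c³: (-625/41328)·(-343/125) + (-171/656)·64/27 + 119/144·1 = 1/4 ✓
b·(c∘Ac): (-171/656)·328/513 + 119/144·6/17 = 1/8 ✓
b·Ac²: (-171/656)·(-574/855) + 119/144·(-66/595) = 1/12 ✓
b·A²c: 119/144·6/119 = 1/24 ✓; 4 stages ⇒ order 4.

4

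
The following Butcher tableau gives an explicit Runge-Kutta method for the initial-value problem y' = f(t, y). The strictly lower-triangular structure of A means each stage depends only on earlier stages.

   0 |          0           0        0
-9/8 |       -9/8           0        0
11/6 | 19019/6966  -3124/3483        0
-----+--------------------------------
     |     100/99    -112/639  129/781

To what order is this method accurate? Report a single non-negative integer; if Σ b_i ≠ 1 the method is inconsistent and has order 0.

3

b = (100/99, -112/639, 129/781)
c = (0, -9/8, 11/6)
Ac = (0, 0, 781/774)
Σ b_i: 100/99·1 + (-112/639)·1 + 129/781·1 = 1 ✓
b·c: (-112/639)·(-9/8) + 129/781·11/6 = 1/2 ✓
b·c²: (-112/639)·81/64 + 129/781·121/36 = 1/3 ✓
b·Ac: 129/781·781/774 = 1/6 ✓; 3 stages ⇒ order 3.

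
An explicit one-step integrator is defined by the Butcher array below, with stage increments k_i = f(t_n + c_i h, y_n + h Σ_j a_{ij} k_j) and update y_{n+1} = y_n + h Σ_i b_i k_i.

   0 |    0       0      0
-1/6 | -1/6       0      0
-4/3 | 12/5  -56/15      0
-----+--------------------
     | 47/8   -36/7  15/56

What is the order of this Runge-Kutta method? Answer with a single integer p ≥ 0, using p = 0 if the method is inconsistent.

3

b = (47/8, -36/7, 15/56)
c = (0, -1/6, -4/3)
Ac = (0, 0, 28/45)
Σ b_i: 47/8·1 + (-36/7)·1 + 15/56·1 = 1 ✓
b·c: (-36/7)·(-1/6) + 15/56·(-4/3) = 1/2 ✓
b·c²: (-36/7)·1/36 + 15/56·16/9 = 1/3 ✓
b·Ac: 15/56·28/45 = 1/6 ✓; 3 stages ⇒ order 3.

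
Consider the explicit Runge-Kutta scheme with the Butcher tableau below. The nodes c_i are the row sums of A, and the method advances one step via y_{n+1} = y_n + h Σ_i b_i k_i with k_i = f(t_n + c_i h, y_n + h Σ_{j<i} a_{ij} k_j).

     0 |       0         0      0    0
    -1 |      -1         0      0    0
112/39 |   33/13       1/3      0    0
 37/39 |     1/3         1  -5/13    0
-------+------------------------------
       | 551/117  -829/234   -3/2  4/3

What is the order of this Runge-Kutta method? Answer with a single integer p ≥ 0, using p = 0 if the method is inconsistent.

b = (551/117, -829/234, -3/2, 4/3)
c = (0, -1, 112/39, 37/39)
Ac = (0, 0, -1/3, -1067/507)
Σ b_i: 551/117·1 + (-829/234)·1 + (-3/2)·1 + 4/3·1 = 1 ✓
b·c: (-829/234)·(-1) + (-3/2)·112/39 + 4/3·37/39 = 1/2 ✓
b·c²: (-829/234)·1 + (-3/2)·12544/1521 + 4/3·1369/1521 = -134275/9126 ≠ 1/3 ⇒ order 2.
b·Ac: (-3/2)·(-1/3) + 4/3·(-1067/507) = -7015/3042 ≠ 1/6

2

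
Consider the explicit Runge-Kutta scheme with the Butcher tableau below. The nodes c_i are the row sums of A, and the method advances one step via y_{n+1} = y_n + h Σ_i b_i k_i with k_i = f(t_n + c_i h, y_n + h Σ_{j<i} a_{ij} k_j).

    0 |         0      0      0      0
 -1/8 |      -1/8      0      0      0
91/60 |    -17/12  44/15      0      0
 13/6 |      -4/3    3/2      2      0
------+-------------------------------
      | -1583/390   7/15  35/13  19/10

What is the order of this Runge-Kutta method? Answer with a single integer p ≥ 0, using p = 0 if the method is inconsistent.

1

b = (-1583/390, 7/15, 35/13, 19/10)
c = (0, -1/8, 91/60, 13/6)
Ac = (0, 0, -11/30, 683/240)
Σ b_i: (-1583/390)·1 + 7/15·1 + 35/13·1 + 19/10·1 = 1 ✓
b·c: 7/15·(-1/8) + 35/13·91/60 + 19/10·13/6 = 977/120 ≠ 1/2 ⇒ order 1.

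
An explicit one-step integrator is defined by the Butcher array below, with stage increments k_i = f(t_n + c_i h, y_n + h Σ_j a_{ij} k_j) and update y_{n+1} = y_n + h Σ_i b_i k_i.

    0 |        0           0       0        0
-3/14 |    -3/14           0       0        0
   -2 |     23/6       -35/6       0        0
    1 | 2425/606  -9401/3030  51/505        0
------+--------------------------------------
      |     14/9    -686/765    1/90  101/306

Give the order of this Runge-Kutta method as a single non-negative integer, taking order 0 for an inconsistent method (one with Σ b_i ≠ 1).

4

b = (14/9, -686/765, 1/90, 101/306)
c = (0, -3/14, -2, 1)
Ac = (0, 0, 5/4, 187/404)
Σ b_i: 14/9·1 + (-686/765)·1 + 1/90·1 + 101/306·1 = 1 ✓
b·c: (-686/765)·(-3/14) + 1/90·(-2) + 101/306·1 = 1/2 ✓
b·c²: (-686/765)·9/196 + 1/90·4 + 101/306·1 = 1/3 ✓
b·Ac: 1/90·5/4 + 101/306·187/404 = 1/6 ✓
b·c³: (-686/765)·(-27/2744) + 1/90·(-8) + 101/306·1 = 1/4 ✓
b·(c∘Ac): 1/90·(-5/2) + 101/306·187/404 = 1/8 ✓
b·Ac²: 1/90·(-15/56) + 101/306·1479/5656 = 1/12 ✓
b·A²c: 101/306·51/404 = 1/24 ✓; 4 stages ⇒ order 4.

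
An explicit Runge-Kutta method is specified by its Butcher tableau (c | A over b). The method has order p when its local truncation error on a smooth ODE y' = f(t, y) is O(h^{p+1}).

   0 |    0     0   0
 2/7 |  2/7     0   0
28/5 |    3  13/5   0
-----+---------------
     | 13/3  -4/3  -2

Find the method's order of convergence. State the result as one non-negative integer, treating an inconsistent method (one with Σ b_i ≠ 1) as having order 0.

b = (13/3, -4/3, -2)
c = (0, 2/7, 28/5)
Ac = (0, 0, 26/35)
Σ b_i: 13/3·1 + (-4/3)·1 + (-2)·1 = 1 ✓
b·c: (-4/3)·2/7 + (-2)·28/5 = -1216/105 ≠ 1/2 ⇒ order 1.

1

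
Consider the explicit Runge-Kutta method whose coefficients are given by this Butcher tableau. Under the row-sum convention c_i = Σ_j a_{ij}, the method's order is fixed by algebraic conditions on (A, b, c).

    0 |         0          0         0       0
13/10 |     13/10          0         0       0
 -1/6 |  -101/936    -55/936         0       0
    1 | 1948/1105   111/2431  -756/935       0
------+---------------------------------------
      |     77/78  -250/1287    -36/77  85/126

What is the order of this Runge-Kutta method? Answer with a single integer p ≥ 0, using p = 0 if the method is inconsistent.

4

b = (77/78, -250/1287, -36/77, 85/126)
c = (0, 13/10, -1/6, 1)
Ac = (0, 0, -11/144, 33/170)
Σ b_i: 77/78·1 + (-250/1287)·1 + (-36/77)·1 + 85/126·1 = 1 ✓
b·c: (-250/1287)·13/10 + (-36/77)·(-1/6) + 85/126·1 = 1/2 ✓
b·c²: (-250/1287)·169/100 + (-36/77)·1/36 + 85/126·1 = 1/3 ✓
b·Ac: (-36/77)·(-11/144) + 85/126·33/170 = 1/6 ✓
b·c³: (-250/1287)·2197/1000 + (-36/77)·(-1/216) + 85/126·1 = 1/4 ✓
b·(c∘Ac): (-36/77)·11/864 + 85/126·33/170 = 1/8 ✓
b·Ac²: (-36/77)·(-143/1440) + 85/126·93/1700 = 1/12 ✓
b·A²c: 85/126·21/340 = 1/24 ✓; 4 stages ⇒ order 4.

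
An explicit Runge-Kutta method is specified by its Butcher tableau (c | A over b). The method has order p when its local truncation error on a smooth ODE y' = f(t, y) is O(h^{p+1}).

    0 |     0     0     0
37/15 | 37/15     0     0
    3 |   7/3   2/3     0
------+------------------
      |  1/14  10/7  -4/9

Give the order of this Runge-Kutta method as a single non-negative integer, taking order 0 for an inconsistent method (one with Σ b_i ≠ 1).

0

b = (1/14, 10/7, -4/9)
c = (0, 37/15, 3)
Ac = (0, 0, 74/45)
Σ b_i: 1/14·1 + 10/7·1 + (-4/9)·1 = 19/18 ≠ 1 ⇒ order 0.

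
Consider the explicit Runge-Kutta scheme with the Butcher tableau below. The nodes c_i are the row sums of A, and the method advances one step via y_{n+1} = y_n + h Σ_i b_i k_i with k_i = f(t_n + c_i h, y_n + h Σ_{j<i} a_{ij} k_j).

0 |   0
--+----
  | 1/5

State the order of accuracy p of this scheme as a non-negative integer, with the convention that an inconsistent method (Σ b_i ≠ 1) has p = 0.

b = (1/5)
c = (0)
Σ b_i: 1/5·1 = 1/5 ≠ 1 ⇒ order 0.

0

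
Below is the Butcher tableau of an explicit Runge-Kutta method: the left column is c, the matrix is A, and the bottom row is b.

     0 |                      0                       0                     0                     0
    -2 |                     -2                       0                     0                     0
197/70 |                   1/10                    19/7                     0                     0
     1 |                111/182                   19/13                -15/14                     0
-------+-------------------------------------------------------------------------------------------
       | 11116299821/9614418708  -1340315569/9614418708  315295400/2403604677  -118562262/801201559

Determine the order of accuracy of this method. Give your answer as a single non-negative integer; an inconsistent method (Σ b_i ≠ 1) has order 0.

b = (11116299821/9614418708, -1340315569/9614418708, 315295400/2403604677, -118562262/801201559)
c = (0, -2, 197/70, 1)
Ac = (0, 0, -38/7, -15131/2548)
Σ b_i: 11116299821/9614418708·1 + (-1340315569/9614418708)·1 + 315295400/2403604677·1 + (-118562262/801201559)·1 = 1 ✓
b·c: (-1340315569/9614418708)·(-2) + 315295400/2403604677·197/70 + (-118562262/801201559)·1 = 1/2 ✓
b·c²: (-1340315569/9614418708)·4 + 315295400/2403604677·38809/4900 + (-118562262/801201559)·1 = 1/3 ✓
b·Ac: 315295400/2403604677·(-38/7) + (-118562262/801201559)·(-15131/2548) = 1/6 ✓
b·c³: (-1340315569/9614418708)·(-8) + 315295400/2403604677·7645373/343000 + (-118562262/801201559)·1 = 109115879283/28042054565 ≠ 1/4 ⇒ order 3.
b·(c∘Ac): 315295400/2403604677·(-3743/245) + (-118562262/801201559)·(-15131/2548) = -5409474361/4807209354 ≠ 1/8
b·Ac²: 315295400/2403604677·76/7 + (-118562262/801201559)·(-470831/178360) = 610699844059/336504654780 ≠ 1/12
b·A²c: (-118562262/801201559)·285/49 = -689596830/801201559 ≠ 1/24

3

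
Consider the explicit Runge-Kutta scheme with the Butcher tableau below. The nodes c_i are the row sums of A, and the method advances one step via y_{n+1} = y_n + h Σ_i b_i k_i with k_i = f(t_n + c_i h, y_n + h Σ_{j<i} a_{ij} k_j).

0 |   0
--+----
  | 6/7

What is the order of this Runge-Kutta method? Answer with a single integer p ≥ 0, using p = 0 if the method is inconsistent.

0

b = (6/7)
c = (0)
Σ b_i: 6/7·1 = 6/7 ≠ 1 ⇒ order 0.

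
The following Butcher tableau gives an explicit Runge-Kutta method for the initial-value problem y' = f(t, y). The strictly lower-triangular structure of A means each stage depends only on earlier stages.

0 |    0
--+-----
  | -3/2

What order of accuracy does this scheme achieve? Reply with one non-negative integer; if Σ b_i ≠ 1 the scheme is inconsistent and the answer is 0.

0

b = (-3/2)
c = (0)
Σ b_i: (-3/2)·1 = -3/2 ≠ 1 ⇒ order 0.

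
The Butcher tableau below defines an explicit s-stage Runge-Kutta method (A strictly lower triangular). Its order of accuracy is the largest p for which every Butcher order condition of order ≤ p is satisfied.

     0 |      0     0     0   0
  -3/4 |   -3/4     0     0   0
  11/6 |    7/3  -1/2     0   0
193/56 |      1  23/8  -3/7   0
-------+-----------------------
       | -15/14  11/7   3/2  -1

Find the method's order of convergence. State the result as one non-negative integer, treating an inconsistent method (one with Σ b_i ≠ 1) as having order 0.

b = (-15/14, 11/7, 3/2, -1)
c = (0, -3/4, 11/6, 193/56)
Ac = (0, 0, 3/8, -659/224)
Σ b_i: (-15/14)·1 + 11/7·1 + 3/2·1 + (-1)·1 = 1 ✓
b·c: 11/7·(-3/4) + 3/2·11/6 + (-1)·193/56 = -15/8 ≠ 1/2 ⇒ order 1.

1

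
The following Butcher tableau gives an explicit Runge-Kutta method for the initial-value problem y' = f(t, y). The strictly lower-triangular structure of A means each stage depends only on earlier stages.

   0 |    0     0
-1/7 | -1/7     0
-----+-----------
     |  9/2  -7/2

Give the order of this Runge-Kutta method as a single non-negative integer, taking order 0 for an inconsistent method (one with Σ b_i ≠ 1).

2

b = (9/2, -7/2)
c = (0, -1/7)
Σ b_i: 9/2·1 + (-7/2)·1 = 1 ✓
b·c: (-7/2)·(-1/7) = 1/2 ✓; 2 stages ⇒ order 2.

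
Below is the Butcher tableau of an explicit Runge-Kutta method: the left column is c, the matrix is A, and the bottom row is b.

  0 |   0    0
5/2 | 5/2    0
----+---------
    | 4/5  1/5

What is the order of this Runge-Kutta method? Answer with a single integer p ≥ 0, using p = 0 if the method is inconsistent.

b = (4/5, 1/5)
c = (0, 5/2)
Σ b_i: 4/5·1 + 1/5·1 = 1 ✓
b·c: 1/5·5/2 = 1/2 ✓; 2 stages ⇒ order 2.

2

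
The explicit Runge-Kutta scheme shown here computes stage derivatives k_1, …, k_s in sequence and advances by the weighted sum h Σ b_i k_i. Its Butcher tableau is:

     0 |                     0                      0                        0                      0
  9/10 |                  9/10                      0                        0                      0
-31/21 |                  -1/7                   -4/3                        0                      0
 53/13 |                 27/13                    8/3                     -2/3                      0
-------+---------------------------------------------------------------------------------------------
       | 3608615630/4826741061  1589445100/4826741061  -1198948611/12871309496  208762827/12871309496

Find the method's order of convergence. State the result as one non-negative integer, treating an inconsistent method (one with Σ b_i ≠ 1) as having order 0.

b = (3608615630/4826741061, 1589445100/4826741061, -1198948611/12871309496, 208762827/12871309496)
c = (0, 9/10, -31/21, 53/13)
Ac = (0, 0, -6/5, 1066/315)
Σ b_i: 3608615630/4826741061·1 + 1589445100/4826741061·1 + (-1198948611/12871309496)·1 + 208762827/12871309496·1 = 1 ✓
b·c: 1589445100/4826741061·9/10 + (-1198948611/12871309496)·(-31/21) + 208762827/12871309496·53/13 = 1/2 ✓
b·c²: 1589445100/4826741061·81/100 + (-1198948611/12871309496)·961/441 + 208762827/12871309496·2809/169 = 1/3 ✓
b·Ac: (-1198948611/12871309496)·(-6/5) + 208762827/12871309496·1066/315 = 1/6 ✓
b·c³: 1589445100/4826741061·729/1000 + (-1198948611/12871309496)·(-29791/9261) + 208762827/12871309496·148877/2197 = 1542443391763/941214506895 ≠ 1/4 ⇒ order 3.
b·(c∘Ac): (-1198948611/12871309496)·62/35 + 208762827/12871309496·4346/315 = 2836546681/48267410610 ≠ 1/8
b·Ac²: (-1198948611/12871309496)·(-27/25) + 208762827/12871309496·23392/33075 = 454390698883/4054462491240 ≠ 1/12
b·A²c: 208762827/12871309496·4/5 = 208762827/16089136870 ≠ 1/24

3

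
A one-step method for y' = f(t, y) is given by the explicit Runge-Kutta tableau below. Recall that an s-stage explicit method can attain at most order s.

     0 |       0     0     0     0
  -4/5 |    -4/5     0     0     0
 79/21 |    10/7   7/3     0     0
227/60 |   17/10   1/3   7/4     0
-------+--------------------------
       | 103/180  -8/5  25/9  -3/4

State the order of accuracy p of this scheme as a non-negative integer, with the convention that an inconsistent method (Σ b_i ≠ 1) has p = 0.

b = (103/180, -8/5, 25/9, -3/4)
c = (0, -4/5, 79/21, 227/60)
Ac = (0, 0, -28/15, 379/60)
Σ b_i: 103/180·1 + (-8/5)·1 + 25/9·1 + (-3/4)·1 = 1 ✓
b·c: (-8/5)·(-4/5) + 25/9·79/21 + (-3/4)·227/60 = 672253/75600 ≠ 1/2 ⇒ order 1.

1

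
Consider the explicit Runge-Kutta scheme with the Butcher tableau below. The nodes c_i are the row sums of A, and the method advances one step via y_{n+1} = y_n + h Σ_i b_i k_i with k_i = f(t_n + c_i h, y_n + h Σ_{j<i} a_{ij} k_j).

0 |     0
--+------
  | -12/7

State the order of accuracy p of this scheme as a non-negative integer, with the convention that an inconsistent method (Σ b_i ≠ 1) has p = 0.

0

b = (-12/7)
c = (0)
Σ b_i: (-12/7)·1 = -12/7 ≠ 1 ⇒ order 0.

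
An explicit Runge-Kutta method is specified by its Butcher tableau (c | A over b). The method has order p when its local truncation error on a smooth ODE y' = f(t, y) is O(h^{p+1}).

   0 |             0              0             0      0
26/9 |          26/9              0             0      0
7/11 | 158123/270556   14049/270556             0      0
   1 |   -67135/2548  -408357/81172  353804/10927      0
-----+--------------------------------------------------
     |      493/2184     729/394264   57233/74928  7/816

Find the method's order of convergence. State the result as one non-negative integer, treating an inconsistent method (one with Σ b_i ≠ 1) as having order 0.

b = (493/2184, 729/394264, 57233/74928, 7/816)
c = (0, 26/9, 7/11, 1)
Ac = (0, 0, 1561/10406, 85/14)
Σ b_i: 493/2184·1 + 729/394264·1 + 57233/74928·1 + 7/816·1 = 1 ✓
b·c: 729/394264·26/9 + 57233/74928·7/11 + 7/816·1 = 1/2 ✓
b·c²: 729/394264·676/81 + 57233/74928·49/121 + 7/816·1 = 1/3 ✓
b·Ac: 57233/74928·1561/10406 + 7/816·85/14 = 1/6 ✓
b·c³: 729/394264·17576/729 + 57233/74928·343/1331 + 7/816·1 = 1/4 ✓
b·(c∘Ac): 57233/74928·10927/114466 + 7/816·85/14 = 1/8 ✓
b·Ac²: 57233/74928·20293/46827 + 7/816·(-1819/63) = 1/12 ✓
b·A²c: 7/816·34/7 = 1/24 ✓; 4 stages ⇒ order 4.

4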